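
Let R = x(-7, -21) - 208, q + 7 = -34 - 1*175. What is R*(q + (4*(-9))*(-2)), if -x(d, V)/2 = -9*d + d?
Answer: 46080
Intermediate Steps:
x(d, V) = 16*d (x(d, V) = -2*(-9*d + d) = -(-16)*d = 16*d)
q = -216 (q = -7 + (-34 - 1*175) = -7 + (-34 - 175) = -7 - 209 = -216)
R = -320 (R = 16*(-7) - 208 = -112 - 208 = -320)
R*(q + (4*(-9))*(-2)) = -320*(-216 + (4*(-9))*(-2)) = -320*(-216 - 36*(-2)) = -320*(-216 + 72) = -320*(-144) = 46080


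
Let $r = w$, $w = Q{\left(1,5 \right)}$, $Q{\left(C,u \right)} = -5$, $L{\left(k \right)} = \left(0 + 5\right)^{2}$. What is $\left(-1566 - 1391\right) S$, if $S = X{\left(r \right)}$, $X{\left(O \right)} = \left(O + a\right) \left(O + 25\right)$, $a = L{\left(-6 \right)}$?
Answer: $-1182800$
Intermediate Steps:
$L{\left(k \right)} = 25$ ($L{\left(k \right)} = 5^{2} = 25$)
$a = 25$
$w = -5$
$r = -5$
$X{\left(O \right)} = \left(25 + O\right)^{2}$ ($X{\left(O \right)} = \left(O + 25\right) \left(O + 25\right) = \left(25 + O\right) \left(25 + O\right) = \left(25 + O\right)^{2}$)
$S = 400$ ($S = 625 + \left(-5\right)^{2} + 50 \left(-5\right) = 625 + 25 - 250 = 400$)
$\left(-1566 - 1391\right) S = \left(-1566 - 1391\right) 400 = \left(-2957\right) 400 = -1182800$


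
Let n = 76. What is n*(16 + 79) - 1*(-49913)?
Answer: 57133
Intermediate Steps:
n*(16 + 79) - 1*(-49913) = 76*(16 + 79) - 1*(-49913) = 76*95 + 49913 = 7220 + 49913 = 57133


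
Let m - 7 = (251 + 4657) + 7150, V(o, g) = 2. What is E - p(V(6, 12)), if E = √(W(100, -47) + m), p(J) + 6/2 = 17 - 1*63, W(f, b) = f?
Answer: 49 + √12165 ≈ 159.30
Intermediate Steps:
m = 12065 (m = 7 + ((251 + 4657) + 7150) = 7 + (4908 + 7150) = 7 + 12058 = 12065)
p(J) = -49 (p(J) = -3 + (17 - 1*63) = -3 + (17 - 63) = -3 - 46 = -49)
E = √12165 (E = √(100 + 12065) = √12165 ≈ 110.30)
E - p(V(6, 12)) = √12165 - 1*(-49) = √12165 + 49 = 49 + √12165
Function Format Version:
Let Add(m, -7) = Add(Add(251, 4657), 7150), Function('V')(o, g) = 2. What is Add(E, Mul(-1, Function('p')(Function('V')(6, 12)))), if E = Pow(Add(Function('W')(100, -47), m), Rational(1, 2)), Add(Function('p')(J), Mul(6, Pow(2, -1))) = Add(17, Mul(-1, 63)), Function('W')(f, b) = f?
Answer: Add(49, Pow(12165, Rational(1, 2))) ≈ 159.30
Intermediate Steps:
m = 12065 (m = Add(7, Add(Add(251, 4657), 7150)) = Add(7, Add(4908, 7150)) = Add(7, 12058) = 12065)
Function('p')(J) = -49 (Function('p')(J) = Add(-3, Add(17, Mul(-1, 63))) = Add(-3, Add(17, -63)) = Add(-3, -46) = -49)
E = Pow(12165, Rational(1, 2)) (E = Pow(Add(100, 12065), Rational(1, 2)) = Pow(12165, Rational(1, 2)) ≈ 110.30)
Add(E, Mul(-1, Function('p')(Function('V')(6, 12)))) = Add(Pow(12165, Rational(1, 2)), Mul(-1, -49)) = Add(Pow(12165, Rational(1, 2)), 49) = Add(49, Pow(12165, Rational(1, 2)))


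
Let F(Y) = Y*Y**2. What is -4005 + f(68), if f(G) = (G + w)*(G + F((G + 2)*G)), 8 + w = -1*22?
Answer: 4098306686579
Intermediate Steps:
w = -30 (w = -8 - 1*22 = -8 - 22 = -30)
F(Y) = Y**3
f(G) = (-30 + G)*(G + G**3*(2 + G)**3) (f(G) = (G - 30)*(G + ((G + 2)*G)**3) = (-30 + G)*(G + ((2 + G)*G)**3) = (-30 + G)*(G + (G*(2 + G))**3) = (-30 + G)*(G + G**3*(2 + G)**3))
-4005 + f(68) = -4005 + 68*(-30 + 68 + 68**3*(2 + 68)**3 - 30*68**2*(2 + 68)**3) = -4005 + 68*(-30 + 68 + 314432*70**3 - 30*4624*70**3) = -4005 + 68*(-30 + 68 + 314432*343000 - 30*4624*343000) = -4005 + 68*(-30 + 68 + 107850176000 - 47580960000) = -4005 + 68*60269216038 = -4005 + 4098306690584 = 4098306686579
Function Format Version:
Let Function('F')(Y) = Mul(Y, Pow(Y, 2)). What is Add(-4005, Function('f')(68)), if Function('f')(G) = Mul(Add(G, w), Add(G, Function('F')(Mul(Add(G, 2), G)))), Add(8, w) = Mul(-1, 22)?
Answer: 4098306686579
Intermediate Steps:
w = -30 (w = Add(-8, Mul(-1, 22)) = Add(-8, -22) = -30)
Function('F')(Y) = Pow(Y, 3)
Function('f')(G) = Mul(Add(-30, G), Add(G, Mul(Pow(G, 3), Pow(Add(2, G), 3)))) (Function('f')(G) = Mul(Add(G, -30), Add(G, Pow(Mul(Add(G, 2), G), 3))) = Mul(Add(-30, G), Add(G, Pow(Mul(Add(2, G), G), 3))) = Mul(Add(-30, G), Add(G, Pow(Mul(G, Add(2, G)), 3))) = Mul(Add(-30, G), Add(G, Mul(Pow(G, 3), Pow(Add(2, G), 3)))))
Add(-4005, Function('f')(68)) = Add(-4005, Mul(68, Add(-30, 68, Mul(Pow(68, 3), Pow(Add(2, 68), 3)), Mul(-30, Pow(68, 2), Pow(Add(2, 68), 3))))) = Add(-4005, Mul(68, Add(-30, 68, Mul(314432, Pow(70, 3)), Mul(-30, 4624, Pow(70, 3))))) = Add(-4005, Mul(68, Add(-30, 68, Mul(314432, 343000), Mul(-30, 4624, 343000)))) = Add(-4005, Mul(68, Add(-30, 68, 107850176000, -47580960000))) = Add(-4005, Mul(68, 60269216038)) = Add(-4005, 4098306690584) = 4098306686579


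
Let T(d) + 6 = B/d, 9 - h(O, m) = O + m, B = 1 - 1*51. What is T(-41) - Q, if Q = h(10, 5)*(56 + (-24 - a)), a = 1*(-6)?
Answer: 9152/41 ≈ 223.22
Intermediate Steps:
B = -50 (B = 1 - 51 = -50)
a = -6
h(O, m) = 9 - O - m (h(O, m) = 9 - (O + m) = 9 + (-O - m) = 9 - O - m)
T(d) = -6 - 50/d
Q = -228 (Q = (9 - 1*10 - 1*5)*(56 + (-24 - 1*(-6))) = (9 - 10 - 5)*(56 + (-24 + 6)) = -6*(56 - 18) = -6*38 = -228)
T(-41) - Q = (-6 - 50/(-41)) - 1*(-228) = (-6 - 50*(-1/41)) + 228 = (-6 + 50/41) + 228 = -196/41 + 228 = 9152/41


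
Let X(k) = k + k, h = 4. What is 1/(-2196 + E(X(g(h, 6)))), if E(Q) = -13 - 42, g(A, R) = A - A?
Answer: -1/2251 ≈ -0.00044425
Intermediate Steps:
g(A, R) = 0
X(k) = 2*k
E(Q) = -55
1/(-2196 + E(X(g(h, 6)))) = 1/(-2196 - 55) = 1/(-2251) = -1/2251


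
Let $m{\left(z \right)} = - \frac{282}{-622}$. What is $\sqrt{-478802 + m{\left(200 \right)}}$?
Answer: $\frac{i \sqrt{46310164391}}{311} \approx 691.96 i$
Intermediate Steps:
$m{\left(z \right)} = \frac{141}{311}$ ($m{\left(z \right)} = \left(-282\right) \left(- \frac{1}{622}\right) = \frac{141}{311}$)
$\sqrt{-478802 + m{\left(200 \right)}} = \sqrt{-478802 + \frac{141}{311}} = \sqrt{- \frac{148907281}{311}} = \frac{i \sqrt{46310164391}}{311}$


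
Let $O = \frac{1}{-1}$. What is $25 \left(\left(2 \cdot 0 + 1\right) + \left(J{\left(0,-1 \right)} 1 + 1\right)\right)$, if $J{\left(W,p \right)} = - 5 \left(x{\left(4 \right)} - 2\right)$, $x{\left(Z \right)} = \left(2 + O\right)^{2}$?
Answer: $175$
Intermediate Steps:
$O = -1$
$x{\left(Z \right)} = 1$ ($x{\left(Z \right)} = \left(2 - 1\right)^{2} = 1^{2} = 1$)
$J{\left(W,p \right)} = 5$ ($J{\left(W,p \right)} = - 5 \left(1 - 2\right) = \left(-5\right) \left(-1\right) = 5$)
$25 \left(\left(2 \cdot 0 + 1\right) + \left(J{\left(0,-1 \right)} 1 + 1\right)\right) = 25 \left(\left(2 \cdot 0 + 1\right) + \left(5 \cdot 1 + 1\right)\right) = 25 \left(\left(0 + 1\right) + \left(5 + 1\right)\right) = 25 \left(1 + 6\right) = 25 \cdot 7 = 175$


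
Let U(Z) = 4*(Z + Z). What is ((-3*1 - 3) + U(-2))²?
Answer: 484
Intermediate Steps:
U(Z) = 8*Z (U(Z) = 4*(2*Z) = 8*Z)
((-3*1 - 3) + U(-2))² = ((-3*1 - 3) + 8*(-2))² = ((-3 - 3) - 16)² = (-6 - 16)² = (-22)² = 484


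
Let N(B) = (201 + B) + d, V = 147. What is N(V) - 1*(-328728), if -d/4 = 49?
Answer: 328880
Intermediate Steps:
d = -196 (d = -4*49 = -196)
N(B) = 5 + B (N(B) = (201 + B) - 196 = 5 + B)
N(V) - 1*(-328728) = (5 + 147) - 1*(-328728) = 152 + 328728 = 328880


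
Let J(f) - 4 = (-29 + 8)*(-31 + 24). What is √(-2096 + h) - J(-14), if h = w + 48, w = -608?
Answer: -151 + 4*I*√166 ≈ -151.0 + 51.536*I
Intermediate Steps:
J(f) = 151 (J(f) = 4 + (-29 + 8)*(-31 + 24) = 4 - 21*(-7) = 4 + 147 = 151)
h = -560 (h = -608 + 48 = -560)
√(-2096 + h) - J(-14) = √(-2096 - 560) - 1*151 = √(-2656) - 151 = 4*I*√166 - 151 = -151 + 4*I*√166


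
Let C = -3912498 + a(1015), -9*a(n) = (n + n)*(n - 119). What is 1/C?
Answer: -9/37031362 ≈ -2.4304e-7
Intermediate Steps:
a(n) = -2*n*(-119 + n)/9 (a(n) = -(n + n)*(n - 119)/9 = -2*n*(-119 + n)/9)
C = -37031362/9 (C = -3912498 + (2/9)*1015*(119 - 1*1015) = -3912498 + (2/9)*1015*(119 - 1015) = -3912498 + (2/9)*1015*(-896) = -3912498 - 1818880/9 = -37031362/9 ≈ -4.1146e+6)
1/C = 1/(-37031362/9) = -9/37031362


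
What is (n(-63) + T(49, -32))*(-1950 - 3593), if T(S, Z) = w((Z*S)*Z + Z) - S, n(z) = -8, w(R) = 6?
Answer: 282693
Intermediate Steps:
T(S, Z) = 6 - S
(n(-63) + T(49, -32))*(-1950 - 3593) = (-8 + (6 - 1*49))*(-1950 - 3593) = (-8 + (6 - 49))*(-5543) = (-8 - 43)*(-5543) = -51*(-5543) = 282693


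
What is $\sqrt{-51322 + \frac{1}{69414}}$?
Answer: $\frac{i \sqrt{247284966820098}}{69414} \approx 226.54 i$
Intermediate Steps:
$\sqrt{-51322 + \frac{1}{69414}} = \sqrt{- \frac{3562465307}{69414}} = \frac{i \sqrt{247284966820098}}{69414}$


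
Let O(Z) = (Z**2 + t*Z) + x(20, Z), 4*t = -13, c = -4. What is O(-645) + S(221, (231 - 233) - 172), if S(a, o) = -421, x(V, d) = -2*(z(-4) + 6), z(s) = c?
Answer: 1670785/4 ≈ 4.1770e+5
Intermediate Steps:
z(s) = -4
x(V, d) = -4 (x(V, d) = -2*(-4 + 6) = -2*2 = -4)
t = -13/4 (t = (1/4)*(-13) = -13/4 ≈ -3.2500)
O(Z) = -4 + Z**2 - 13*Z/4 (O(Z) = (Z**2 - 13*Z/4) - 4 = -4 + Z**2 - 13*Z/4)
O(-645) + S(221, (231 - 233) - 172) = (-4 + (-645)**2 - 13/4*(-645)) - 421 = (-4 + 416025 + 8385/4) - 421 = 1672469/4 - 421 = 1670785/4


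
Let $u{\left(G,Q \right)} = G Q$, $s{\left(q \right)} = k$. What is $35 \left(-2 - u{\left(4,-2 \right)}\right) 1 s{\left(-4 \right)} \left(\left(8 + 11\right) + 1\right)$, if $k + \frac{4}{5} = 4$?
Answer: $13440$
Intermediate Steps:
$k = \frac{16}{5}$ ($k = - \frac{4}{5} + 4 = \frac{16}{5} \approx 3.2$)
$s{\left(q \right)} = \frac{16}{5}$
$35 \left(-2 - u{\left(4,-2 \right)}\right) 1 s{\left(-4 \right)} \left(\left(8 + 11\right) + 1\right) = 35 \left(-2 - 4 \left(-2\right)\right) 1 \cdot \frac{16}{5} \left(\left(8 + 11\right) + 1\right) = 35 \left(-2 - -8\right) 1 \cdot \frac{16}{5} \left(19 + 1\right) = 35 \left(-2 + 8\right) 1 \cdot \frac{16}{5} \cdot 20 = 35 \cdot 6 \cdot 1 \cdot \frac{16}{5} \cdot 20 = 35 \cdot 6 \cdot \frac{16}{5} \cdot 20 = 35 \cdot \frac{96}{5} \cdot 20 = 672 \cdot 20 = 13440$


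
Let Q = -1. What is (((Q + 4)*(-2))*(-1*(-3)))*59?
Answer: -1062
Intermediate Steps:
(((Q + 4)*(-2))*(-1*(-3)))*59 = (((-1 + 4)*(-2))*(-1*(-3)))*59 = ((3*(-2))*3)*59 = -6*3*59 = -18*59 = -1062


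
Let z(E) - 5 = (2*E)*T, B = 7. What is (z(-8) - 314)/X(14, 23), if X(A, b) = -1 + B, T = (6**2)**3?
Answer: -248935/2 ≈ -1.2447e+5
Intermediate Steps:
T = 46656 (T = 36**3 = 46656)
X(A, b) = 6 (X(A, b) = -1 + 7 = 6)
z(E) = 5 + 93312*E (z(E) = 5 + (2*E)*46656 = 5 + 93312*E)
(z(-8) - 314)/X(14, 23) = ((5 + 93312*(-8)) - 314)/6 = ((5 - 746496) - 314)*(1/6) = (-746491 - 314)*(1/6) = -746805*1/6 = -248935/2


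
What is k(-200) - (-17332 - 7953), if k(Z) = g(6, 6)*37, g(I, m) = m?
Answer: 25507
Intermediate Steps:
k(Z) = 222 (k(Z) = 6*37 = 222)
k(-200) - (-17332 - 7953) = 222 - (-17332 - 7953) = 222 - 1*(-25285) = 222 + 25285 = 25507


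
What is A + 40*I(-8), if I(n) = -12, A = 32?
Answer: -448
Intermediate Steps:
A + 40*I(-8) = 32 + 40*(-12) = 32 - 480 = -448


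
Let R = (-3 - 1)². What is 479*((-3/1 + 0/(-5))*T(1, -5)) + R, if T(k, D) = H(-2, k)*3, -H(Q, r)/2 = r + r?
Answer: 17260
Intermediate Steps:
H(Q, r) = -4*r (H(Q, r) = -2*(r + r) = -4*r)
R = 16 (R = (-4)² = 16)
T(k, D) = -12*k (T(k, D) = -4*k*3 = -12*k)
479*((-3/1 + 0/(-5))*T(1, -5)) + R = 479*((-3/1 + 0/(-5))*(-12*1)) + 16 = 479*((-3/1 + 0*(-⅕))*(-12)) + 16 = 479*((-3/1 + 0)*(-12)) + 16 = 479*((-3*1 + 0)*(-12)) + 16 = 479*((-3 + 0)*(-12)) + 16 = 479*(-3*(-12)) + 16 = 479*36 + 16 = 17244 + 16 = 17260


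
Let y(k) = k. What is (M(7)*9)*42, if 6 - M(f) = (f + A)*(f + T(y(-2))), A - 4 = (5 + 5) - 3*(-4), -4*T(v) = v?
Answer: -91287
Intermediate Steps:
T(v) = -v/4
A = 26 (A = 4 + ((5 + 5) - 3*(-4)) = 4 + (10 + 12) = 4 + 22 = 26)
M(f) = 6 - (1/2 + f)*(26 + f) (M(f) = 6 - (f + 26)*(f - 1/4*(-2)) = 6 - (26 + f)*(f + 1/2) = 6 - (26 + f)*(1/2 + f) = 6 - (1/2 + f)*(26 + f))
(M(7)*9)*42 = ((-7 - 1*7**2 - 53/2*7)*9)*42 = ((-7 - 1*49 - 371/2)*9)*42 = ((-7 - 49 - 371/2)*9)*42 = -483/2*9*42 = -4347/2*42 = -91287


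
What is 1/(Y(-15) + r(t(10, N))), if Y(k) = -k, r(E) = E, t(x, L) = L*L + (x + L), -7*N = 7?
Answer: 1/25 ≈ 0.040000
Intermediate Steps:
N = -1 (N = -1/7*7 = -1)
t(x, L) = L + x + L**2 (t(x, L) = L**2 + (L + x) = L + x + L**2)
1/(Y(-15) + r(t(10, N))) = 1/(-1*(-15) + (-1 + 10 + (-1)**2)) = 1/(15 + (-1 + 10 + 1)) = 1/(15 + 10) = 1/25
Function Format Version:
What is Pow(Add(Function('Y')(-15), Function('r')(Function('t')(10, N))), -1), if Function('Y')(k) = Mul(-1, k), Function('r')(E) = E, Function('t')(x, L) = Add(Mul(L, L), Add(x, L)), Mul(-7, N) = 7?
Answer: Rational(1, 25) ≈ 0.040000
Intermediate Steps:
N = -1 (N = Mul(Rational(-1, 7), 7) = -1)
Function('t')(x, L) = Add(L, x, Pow(L, 2)) (Function('t')(x, L) = Add(Pow(L, 2), Add(L, x)) = Add(L, x, Pow(L, 2)))
Pow(Add(Function('Y')(-15), Function('r')(Function('t')(10, N))), -1) = Pow(Add(Mul(-1, -15), Add(-1, 10, Pow(-1, 2))), -1) = Pow(Add(15, Add(-1, 10, 1)), -1) = Pow(Add(15, 10), -1) = Pow(25, -1) = Rational(1, 25)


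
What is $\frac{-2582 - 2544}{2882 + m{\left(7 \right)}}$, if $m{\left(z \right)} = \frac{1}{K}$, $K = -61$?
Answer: $- \frac{312686}{175801} \approx -1.7786$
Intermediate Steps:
$m{\left(z \right)} = - \frac{1}{61}$ ($m{\left(z \right)} = \frac{1}{-61} = - \frac{1}{61}$)
$\frac{-2582 - 2544}{2882 + m{\left(7 \right)}} = \frac{-2582 - 2544}{2882 - \frac{1}{61}} = - \frac{5126}{\frac{175801}{61}} = \left(-5126\right) \frac{61}{175801} = - \frac{312686}{175801}$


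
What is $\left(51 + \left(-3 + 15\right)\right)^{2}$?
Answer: $3969$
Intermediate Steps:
$\left(51 + \left(-3 + 15\right)\right)^{2} = \left(51 + 12\right)^{2} = 63^{2} = 3969$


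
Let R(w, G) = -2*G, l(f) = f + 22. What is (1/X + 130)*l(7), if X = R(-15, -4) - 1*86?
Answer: 294031/78 ≈ 3769.6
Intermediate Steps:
l(f) = 22 + f
X = -78 (X = -2*(-4) - 1*86 = 8 - 86 = -78)
(1/X + 130)*l(7) = (1/(-78) + 130)*(22 + 7) = (-1/78 + 130)*29 = (10139/78)*29 = 294031/78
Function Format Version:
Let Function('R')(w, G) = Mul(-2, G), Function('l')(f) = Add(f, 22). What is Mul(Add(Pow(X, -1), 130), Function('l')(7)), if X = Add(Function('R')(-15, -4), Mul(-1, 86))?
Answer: Rational(294031, 78) ≈ 3769.6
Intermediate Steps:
Function('l')(f) = Add(22, f)
X = -78 (X = Add(Mul(-2, -4), Mul(-1, 86)) = Add(8, -86) = -78)
Mul(Add(Pow(X, -1), 130), Function('l')(7)) = Mul(Add(Pow(-78, -1), 130), Add(22, 7)) = Mul(Add(Rational(-1, 78), 130), 29) = Mul(Rational(10139, 78), 29) = Rational(294031, 78)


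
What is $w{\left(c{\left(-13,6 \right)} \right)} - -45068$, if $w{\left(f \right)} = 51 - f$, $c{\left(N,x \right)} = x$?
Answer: $45113$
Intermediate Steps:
$w{\left(c{\left(-13,6 \right)} \right)} - -45068 = \left(51 - 6\right) - -45068 = \left(51 - 6\right) + 45068 = 45 + 45068 = 45113$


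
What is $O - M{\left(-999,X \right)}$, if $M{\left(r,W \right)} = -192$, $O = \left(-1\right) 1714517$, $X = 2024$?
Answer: $-1714325$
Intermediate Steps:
$O = -1714517$
$O - M{\left(-999,X \right)} = -1714517 - -192 = -1714517 + 192 = -1714325$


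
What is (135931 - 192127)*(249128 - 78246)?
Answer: -9602884872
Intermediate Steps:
(135931 - 192127)*(249128 - 78246) = -56196*170882 = -9602884872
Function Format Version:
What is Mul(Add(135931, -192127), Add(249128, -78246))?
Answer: -9602884872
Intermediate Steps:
Mul(Add(135931, -192127), Add(249128, -78246)) = Mul(-56196, 170882) = -9602884872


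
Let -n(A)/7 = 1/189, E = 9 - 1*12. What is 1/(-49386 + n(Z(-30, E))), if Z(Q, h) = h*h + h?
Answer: -27/1333423 ≈ -2.0249e-5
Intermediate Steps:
E = -3 (E = 9 - 12 = -3)
Z(Q, h) = h + h**2 (Z(Q, h) = h**2 + h = h + h**2)
n(A) = -1/27 (n(A) = -7/189 = -7*1/189 = -1/27)
1/(-49386 + n(Z(-30, E))) = 1/(-49386 - 1/27) = 1/(-1333423/27) = -27/1333423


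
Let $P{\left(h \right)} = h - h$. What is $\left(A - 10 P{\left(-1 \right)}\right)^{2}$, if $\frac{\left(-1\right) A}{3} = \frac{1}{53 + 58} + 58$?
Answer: $\frac{41460721}{1369} \approx 30285.0$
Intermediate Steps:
$P{\left(h \right)} = 0$
$A = - \frac{6439}{37}$ ($A = - 3 \left(\frac{1}{53 + 58} + 58\right) = - 3 \left(\frac{1}{111} + 58\right) = \left(-3\right) \frac{6439}{111} = - \frac{6439}{37} \approx -174.03$)
$\left(A - 10 P{\left(-1 \right)}\right)^{2} = \left(- \frac{6439}{37} - 0\right)^{2} = \left(- \frac{6439}{37} + 0\right)^{2} = \left(- \frac{6439}{37}\right)^{2} = \frac{41460721}{1369}$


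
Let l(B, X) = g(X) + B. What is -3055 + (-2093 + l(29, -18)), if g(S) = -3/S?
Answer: -30713/6 ≈ -5118.8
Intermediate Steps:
l(B, X) = B - 3/X (l(B, X) = -3/X + B = B - 3/X)
-3055 + (-2093 + l(29, -18)) = -3055 + (-2093 + (29 - 3/(-18))) = -3055 + (-2093 + (29 - 3*(-1/18))) = -3055 + (-2093 + (29 + 1/6)) = -3055 + (-2093 + 175/6) = -3055 - 12383/6 = -30713/6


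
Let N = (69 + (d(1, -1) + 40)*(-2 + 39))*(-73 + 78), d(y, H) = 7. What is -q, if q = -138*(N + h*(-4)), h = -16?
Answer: 1256352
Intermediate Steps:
N = 9040 (N = (69 + (7 + 40)*(-2 + 39))*(-73 + 78) = (69 + 47*37)*5 = (69 + 1739)*5 = 1808*5 = 9040)
q = -1256352 (q = -138*(9040 - 16*(-4)) = -138*(9040 + 64) = -138*9104 = -1256352)
-q = -1*(-1256352) = 1256352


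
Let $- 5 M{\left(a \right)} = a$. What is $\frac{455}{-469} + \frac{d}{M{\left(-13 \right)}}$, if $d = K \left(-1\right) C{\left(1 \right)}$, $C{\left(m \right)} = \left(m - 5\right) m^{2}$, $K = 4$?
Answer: $\frac{4515}{871} \approx 5.1837$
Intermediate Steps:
$M{\left(a \right)} = - \frac{a}{5}$
$C{\left(m \right)} = m^{2} \left(-5 + m\right)$ ($C{\left(m \right)} = \left(m - 5\right) m^{2} = \left(-5 + m\right) m^{2} = m^{2} \left(-5 + m\right)$)
$d = 16$ ($d = 4 \left(-1\right) 1^{2} \left(-5 + 1\right) = - 4 \cdot 1 \left(-4\right) = \left(-4\right) \left(-4\right) = 16$)
$\frac{455}{-469} + \frac{d}{M{\left(-13 \right)}} = \frac{455}{-469} + \frac{16}{\left(- \frac{1}{5}\right) \left(-13\right)} = 455 \left(- \frac{1}{469}\right) + \frac{16}{\frac{13}{5}} = - \frac{65}{67} + 16 \cdot \frac{5}{13} = - \frac{65}{67} + \frac{80}{13} = \frac{4515}{871}$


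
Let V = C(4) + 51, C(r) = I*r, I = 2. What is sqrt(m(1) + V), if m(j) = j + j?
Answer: sqrt(61) ≈ 7.8102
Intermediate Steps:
m(j) = 2*j
C(r) = 2*r
V = 59 (V = 2*4 + 51 = 8 + 51 = 59)
sqrt(m(1) + V) = sqrt(2*1 + 59) = sqrt(2 + 59) = sqrt(61)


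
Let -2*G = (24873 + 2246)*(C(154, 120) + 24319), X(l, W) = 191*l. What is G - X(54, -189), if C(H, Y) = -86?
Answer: -657195355/2 ≈ -3.2860e+8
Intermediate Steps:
G = -657174727/2 (G = -(24873 + 2246)*(-86 + 24319)/2 = -27119*24233/2 = -1/2*657174727 = -657174727/2 ≈ -3.2859e+8)
G - X(54, -189) = -657174727/2 - 191*54 = -657174727/2 - 1*10314 = -657174727/2 - 10314 = -657195355/2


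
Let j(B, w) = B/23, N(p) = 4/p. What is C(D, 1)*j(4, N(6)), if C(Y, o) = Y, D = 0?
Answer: 0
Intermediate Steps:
j(B, w) = B/23 (j(B, w) = B*(1/23) = B/23)
C(D, 1)*j(4, N(6)) = 0*((1/23)*4) = 0*(4/23) = 0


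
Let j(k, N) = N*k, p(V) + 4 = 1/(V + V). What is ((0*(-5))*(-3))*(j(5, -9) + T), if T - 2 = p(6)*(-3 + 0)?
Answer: 0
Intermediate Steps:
p(V) = -4 + 1/(2*V) (p(V) = -4 + 1/(V + V) = -4 + 1/(2*V))
T = 55/4 (T = 2 + (-4 + (½)/6)*(-3 + 0) = 2 + (-4 + (½)*(⅙))*(-3) = 2 + (-4 + 1/12)*(-3) = 2 - 47/12*(-3) = 2 + 47/4 = 55/4 ≈ 13.750)
((0*(-5))*(-3))*(j(5, -9) + T) = ((0*(-5))*(-3))*(-9*5 + 55/4) = (0*(-3))*(-45 + 55/4) = 0*(-125/4) = 0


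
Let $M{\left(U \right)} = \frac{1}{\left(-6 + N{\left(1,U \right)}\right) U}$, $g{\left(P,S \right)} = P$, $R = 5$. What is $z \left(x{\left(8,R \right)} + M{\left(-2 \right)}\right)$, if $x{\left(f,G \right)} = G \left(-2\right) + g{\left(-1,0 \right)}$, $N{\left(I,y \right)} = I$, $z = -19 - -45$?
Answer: $- \frac{1417}{5} \approx -283.4$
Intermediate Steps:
$z = 26$ ($z = -19 + 45 = 26$)
$x{\left(f,G \right)} = -1 - 2 G$ ($x{\left(f,G \right)} = G \left(-2\right) - 1 = - 2 G - 1 = -1 - 2 G$)
$M{\left(U \right)} = - \frac{1}{5 U}$ ($M{\left(U \right)} = \frac{1}{\left(-6 + 1\right) U} = \frac{1}{\left(-5\right) U} = - \frac{1}{5 U}$)
$z \left(x{\left(8,R \right)} + M{\left(-2 \right)}\right) = 26 \left(\left(-1 - 10\right) - \frac{1}{5 \left(-2\right)}\right) = 26 \left(\left(-1 - 10\right) - - \frac{1}{10}\right) = 26 \left(-11 + \frac{1}{10}\right) = 26 \left(- \frac{109}{10}\right) = - \frac{1417}{5}$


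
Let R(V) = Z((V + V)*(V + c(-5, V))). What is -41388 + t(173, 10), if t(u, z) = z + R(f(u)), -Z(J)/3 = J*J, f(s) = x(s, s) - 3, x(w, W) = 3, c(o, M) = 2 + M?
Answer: -41378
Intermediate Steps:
f(s) = 0 (f(s) = 3 - 3 = 0)
Z(J) = -3*J**2 (Z(J) = -3*J*J = -3*J**2)
R(V) = -12*V**2*(2 + 2*V)**2 (R(V) = -3*(V + V)**2*(V + (2 + V))**2 = -3*4*V**2*(2 + 2*V)**2 = -12*V**2*(2 + 2*V)**2)
t(u, z) = z (t(u, z) = z - 48*0**2*(1 + 0)**2 = z - 48*0*1**2 = z - 48*0*1 = z + 0 = z)
-41388 + t(173, 10) = -41388 + 10 = -41378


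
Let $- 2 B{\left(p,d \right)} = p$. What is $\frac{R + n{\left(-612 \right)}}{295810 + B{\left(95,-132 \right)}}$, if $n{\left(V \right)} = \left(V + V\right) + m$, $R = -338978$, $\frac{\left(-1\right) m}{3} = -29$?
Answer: $- \frac{136046}{118305} \approx -1.15$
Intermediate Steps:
$m = 87$ ($m = \left(-3\right) \left(-29\right) = 87$)
$B{\left(p,d \right)} = - \frac{p}{2}$
$n{\left(V \right)} = 87 + 2 V$ ($n{\left(V \right)} = \left(V + V\right) + 87 = 2 V + 87 = 87 + 2 V$)
$\frac{R + n{\left(-612 \right)}}{295810 + B{\left(95,-132 \right)}} = \frac{-338978 + \left(87 + 2 \left(-612\right)\right)}{295810 - \frac{95}{2}} = \frac{-338978 + \left(87 - 1224\right)}{295810 - \frac{95}{2}} = \frac{-338978 - 1137}{\frac{591525}{2}} = \left(-340115\right) \frac{2}{591525} = - \frac{136046}{118305}$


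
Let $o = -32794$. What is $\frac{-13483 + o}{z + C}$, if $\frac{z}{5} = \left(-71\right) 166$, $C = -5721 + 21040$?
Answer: $\frac{46277}{43611} \approx 1.0611$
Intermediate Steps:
$C = 15319$
$z = -58930$ ($z = 5 \left(\left(-71\right) 166\right) = 5 \left(-11786\right) = -58930$)
$\frac{-13483 + o}{z + C} = \frac{-13483 - 32794}{-58930 + 15319} = - \frac{46277}{-43611} = \left(-46277\right) \left(- \frac{1}{43611}\right) = \frac{46277}{43611}$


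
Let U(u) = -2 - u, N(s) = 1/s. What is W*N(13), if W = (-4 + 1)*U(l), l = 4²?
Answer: 54/13 ≈ 4.1538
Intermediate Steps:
l = 16
W = 54 (W = (-4 + 1)*(-2 - 1*16) = -3*(-2 - 16) = -3*(-18) = 54)
W*N(13) = 54/13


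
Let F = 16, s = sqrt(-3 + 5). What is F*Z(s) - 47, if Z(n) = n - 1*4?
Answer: -111 + 16*sqrt(2) ≈ -88.373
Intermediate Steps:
s = sqrt(2) ≈ 1.4142
Z(n) = -4 + n (Z(n) = n - 4 = -4 + n)
F*Z(s) - 47 = 16*(-4 + sqrt(2)) - 47 = (-64 + 16*sqrt(2)) - 47 = -111 + 16*sqrt(2)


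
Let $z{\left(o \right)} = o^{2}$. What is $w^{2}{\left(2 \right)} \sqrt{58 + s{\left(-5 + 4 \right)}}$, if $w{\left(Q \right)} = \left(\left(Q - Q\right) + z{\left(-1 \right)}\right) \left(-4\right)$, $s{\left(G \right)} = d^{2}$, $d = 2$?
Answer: $16 \sqrt{62} \approx 125.98$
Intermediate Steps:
$s{\left(G \right)} = 4$ ($s{\left(G \right)} = 2^{2} = 4$)
$w{\left(Q \right)} = -4$ ($w{\left(Q \right)} = \left(\left(Q - Q\right) + \left(-1\right)^{2}\right) \left(-4\right) = \left(0 + 1\right) \left(-4\right) = 1 \left(-4\right) = -4$)
$w^{2}{\left(2 \right)} \sqrt{58 + s{\left(-5 + 4 \right)}} = \left(-4\right)^{2} \sqrt{58 + 4} = 16 \sqrt{62}$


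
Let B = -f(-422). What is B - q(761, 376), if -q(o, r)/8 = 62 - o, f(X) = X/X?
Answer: -5593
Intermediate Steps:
f(X) = 1
q(o, r) = -496 + 8*o (q(o, r) = -8*(62 - o) = -496 + 8*o)
B = -1 (B = -1*1 = -1)
B - q(761, 376) = -1 - (-496 + 8*761) = -1 - (-496 + 6088) = -1 - 1*5592 = -1 - 5592 = -5593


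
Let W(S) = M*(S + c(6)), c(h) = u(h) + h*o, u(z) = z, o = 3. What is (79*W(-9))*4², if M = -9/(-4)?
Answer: 42660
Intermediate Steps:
M = 9/4 (M = -9*(-¼) = 9/4 ≈ 2.2500)
c(h) = 4*h (c(h) = h + h*3 = h + 3*h = 4*h)
W(S) = 54 + 9*S/4 (W(S) = 9*(S + 4*6)/4 = 9*(S + 24)/4 = 9*(24 + S)/4 = 54 + 9*S/4)
(79*W(-9))*4² = (79*(54 + (9/4)*(-9)))*4² = (79*(54 - 81/4))*16 = (79*(135/4))*16 = (10665/4)*16 = 42660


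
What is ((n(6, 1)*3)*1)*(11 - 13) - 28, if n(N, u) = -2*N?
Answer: 44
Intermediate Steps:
((n(6, 1)*3)*1)*(11 - 13) - 28 = ((-2*6*3)*1)*(11 - 13) - 28 = (-12*3*1)*(-2) - 28 = -36*1*(-2) - 28 = -36*(-2) - 28 = 72 - 28 = 44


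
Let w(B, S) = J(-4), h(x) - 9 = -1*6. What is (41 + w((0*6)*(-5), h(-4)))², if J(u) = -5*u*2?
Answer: 6561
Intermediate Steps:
J(u) = -10*u
h(x) = 3 (h(x) = 9 - 1*6 = 9 - 6 = 3)
w(B, S) = 40 (w(B, S) = -10*(-4) = 40)
(41 + w((0*6)*(-5), h(-4)))² = (41 + 40)² = 81² = 6561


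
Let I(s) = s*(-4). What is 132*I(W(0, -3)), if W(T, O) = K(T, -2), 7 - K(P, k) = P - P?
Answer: -3696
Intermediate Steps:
K(P, k) = 7 (K(P, k) = 7 - (P - P) = 7 - 1*0 = 7 + 0 = 7)
W(T, O) = 7
I(s) = -4*s
132*I(W(0, -3)) = 132*(-4*7) = 132*(-28) = -3696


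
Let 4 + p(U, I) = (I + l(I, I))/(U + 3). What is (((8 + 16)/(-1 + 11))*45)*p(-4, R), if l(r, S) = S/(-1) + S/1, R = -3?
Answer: -108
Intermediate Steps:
l(r, S) = 0 (l(r, S) = S*(-1) + S*1 = -S + S = 0)
p(U, I) = -4 + I/(3 + U) (p(U, I) = -4 + (I + 0)/(U + 3) = -4 + I/(3 + U))
(((8 + 16)/(-1 + 11))*45)*p(-4, R) = (((8 + 16)/(-1 + 11))*45)*((-12 - 3 - 4*(-4))/(3 - 4)) = ((24/10)*45)*((-12 - 3 + 16)/(-1)) = ((24*(⅒))*45)*(-1*1) = ((12/5)*45)*(-1) = 108*(-1) = -108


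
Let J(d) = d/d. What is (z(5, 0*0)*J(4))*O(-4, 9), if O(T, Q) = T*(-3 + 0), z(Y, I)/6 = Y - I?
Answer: 360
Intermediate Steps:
J(d) = 1
z(Y, I) = -6*I + 6*Y (z(Y, I) = 6*(Y - I) = -6*I + 6*Y)
O(T, Q) = -3*T (O(T, Q) = T*(-3) = -3*T)
(z(5, 0*0)*J(4))*O(-4, 9) = ((-0*0 + 6*5)*1)*(-3*(-4)) = ((-6*0 + 30)*1)*12 = ((0 + 30)*1)*12 = (30*1)*12 = 30*12 = 360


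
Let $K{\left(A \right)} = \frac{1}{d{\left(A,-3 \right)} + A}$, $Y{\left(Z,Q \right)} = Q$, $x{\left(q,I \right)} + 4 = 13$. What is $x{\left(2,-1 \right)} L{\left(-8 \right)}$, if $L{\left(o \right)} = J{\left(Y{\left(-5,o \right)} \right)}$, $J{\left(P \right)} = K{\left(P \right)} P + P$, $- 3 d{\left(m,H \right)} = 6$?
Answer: $- \frac{324}{5} \approx -64.8$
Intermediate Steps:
$d{\left(m,H \right)} = -2$ ($d{\left(m,H \right)} = \left(- \frac{1}{3}\right) 6 = -2$)
$x{\left(q,I \right)} = 9$ ($x{\left(q,I \right)} = -4 + 13 = 9$)
$K{\left(A \right)} = \frac{1}{-2 + A}$
$J{\left(P \right)} = P + \frac{P}{-2 + P}$ ($J{\left(P \right)} = \frac{P}{-2 + P} + P = P + \frac{P}{-2 + P}$)
$L{\left(o \right)} = \frac{o \left(-1 + o\right)}{-2 + o}$
$x{\left(2,-1 \right)} L{\left(-8 \right)} = 9 \left(- \frac{8 \left(-1 - 8\right)}{-2 - 8}\right) = 9 \left(\left(-8\right) \frac{1}{-10} \left(-9\right)\right) = 9 \left(\left(-8\right) \left(- \frac{1}{10}\right) \left(-9\right)\right) = 9 \left(- \frac{36}{5}\right) = - \frac{324}{5}$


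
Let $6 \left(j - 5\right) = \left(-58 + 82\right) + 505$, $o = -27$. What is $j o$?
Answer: $- \frac{5031}{2} \approx -2515.5$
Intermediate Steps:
$j = \frac{559}{6}$ ($j = 5 + \frac{\left(-58 + 82\right) + 505}{6} = 5 + \frac{24 + 505}{6} = 5 + \frac{1}{6} \cdot 529 = 5 + \frac{529}{6} = \frac{559}{6} \approx 93.167$)
$j o = \frac{559}{6} \left(-27\right) = - \frac{5031}{2}$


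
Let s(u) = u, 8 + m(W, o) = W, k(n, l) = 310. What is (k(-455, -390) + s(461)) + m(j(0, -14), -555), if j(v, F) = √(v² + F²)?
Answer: 777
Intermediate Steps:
j(v, F) = √(F² + v²)
m(W, o) = -8 + W
(k(-455, -390) + s(461)) + m(j(0, -14), -555) = (310 + 461) + (-8 + √((-14)² + 0²)) = 771 + (-8 + √(196 + 0)) = 771 + (-8 + √196) = 771 + (-8 + 14) = 771 + 6 = 777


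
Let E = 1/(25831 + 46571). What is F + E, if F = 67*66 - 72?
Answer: 314948701/72402 ≈ 4350.0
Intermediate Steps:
E = 1/72402 ≈ 1.3812e-5
F = 4350 (F = 4422 - 72 = 4350)
F + E = 4350 + 1/72402 = 314948701/72402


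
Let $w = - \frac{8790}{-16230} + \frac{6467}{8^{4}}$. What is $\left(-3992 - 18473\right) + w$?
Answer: $- \frac{49776303465}{2215936} \approx -22463.0$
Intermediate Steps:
$w = \frac{4698775}{2215936}$ ($w = \left(-8790\right) \left(- \frac{1}{16230}\right) + \frac{6467}{4096} = \frac{293}{541} + 6467 \cdot \frac{1}{4096} = \frac{293}{541} + \frac{6467}{4096} = \frac{4698775}{2215936} \approx 2.1204$)
$\left(-3992 - 18473\right) + w = \left(-3992 - 18473\right) + \frac{4698775}{2215936} = -22465 + \frac{4698775}{2215936} = - \frac{49776303465}{2215936}$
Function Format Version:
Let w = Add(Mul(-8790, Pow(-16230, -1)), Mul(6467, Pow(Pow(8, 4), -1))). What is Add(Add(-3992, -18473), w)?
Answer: Rational(-49776303465, 2215936) ≈ -22463.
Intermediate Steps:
w = Rational(4698775, 2215936) (w = Add(Mul(-8790, Rational(-1, 16230)), Mul(6467, Pow(4096, -1))) = Add(Rational(293, 541), Mul(6467, Rational(1, 4096))) = Add(Rational(293, 541), Rational(6467, 4096)) = Rational(4698775, 2215936) ≈ 2.1204)
Add(Add(-3992, -18473), w) = Add(Add(-3992, -18473), Rational(4698775, 2215936)) = Add(-22465, Rational(4698775, 2215936)) = Rational(-49776303465, 2215936)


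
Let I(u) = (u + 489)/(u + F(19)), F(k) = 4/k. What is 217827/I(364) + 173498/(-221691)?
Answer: 334165963480354/3592946037 ≈ 93006.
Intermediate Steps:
I(u) = (489 + u)/(4/19 + u) (I(u) = (u + 489)/(u + 4/19) = (489 + u)/(u + 4*(1/19)) = (489 + u)/(u + 4/19) = (489 + u)/(4/19 + u))
217827/I(364) + 173498/(-221691) = 217827/((19*(489 + 364)/(4 + 19*364))) + 173498/(-221691) = 217827/((19*853/(4 + 6916))) + 173498*(-1/221691) = 217827/((19*853/6920)) - 173498/221691 = 217827/((19*(1/6920)*853)) - 173498/221691 = 217827/(16207/6920) - 173498/221691 = 217827*(6920/16207) - 173498/221691 = 1507362840/16207 - 173498/221691 = 334165963480354/3592946037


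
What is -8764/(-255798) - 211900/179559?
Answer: -2923885618/2551712949 ≈ -1.1459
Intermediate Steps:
-8764/(-255798) - 211900/179559 = -8764*(-1/255798) - 211900*1/179559 = 4382/127899 - 211900/179559 = -2923885618/2551712949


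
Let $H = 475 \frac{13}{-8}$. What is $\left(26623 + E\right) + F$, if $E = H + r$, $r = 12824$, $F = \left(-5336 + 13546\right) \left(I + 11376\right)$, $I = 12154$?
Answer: $\frac{1545759801}{8} \approx 1.9322 \cdot 10^{8}$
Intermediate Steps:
$F = 193181300$ ($F = \left(-5336 + 13546\right) \left(12154 + 11376\right) = 8210 \cdot 23530 = 193181300$)
$H = - \frac{6175}{8}$ ($H = 475 \cdot 13 \left(- \frac{1}{8}\right) = 475 \left(- \frac{13}{8}\right) = - \frac{6175}{8} \approx -771.88$)
$E = \frac{96417}{8}$ ($E = - \frac{6175}{8} + 12824 = \frac{96417}{8} \approx 12052.0$)
$\left(26623 + E\right) + F = \left(26623 + \frac{96417}{8}\right) + 193181300 = \frac{309401}{8} + 193181300 = \frac{1545759801}{8}$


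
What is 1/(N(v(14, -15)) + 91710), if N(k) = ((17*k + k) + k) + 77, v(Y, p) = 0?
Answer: 1/91787 ≈ 1.0895e-5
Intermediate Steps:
N(k) = 77 + 19*k (N(k) = (18*k + k) + 77 = 19*k + 77 = 77 + 19*k)
1/(N(v(14, -15)) + 91710) = 1/((77 + 19*0) + 91710) = 1/((77 + 0) + 91710) = 1/(77 + 91710) = 1/91787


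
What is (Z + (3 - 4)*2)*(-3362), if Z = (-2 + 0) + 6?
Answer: -6724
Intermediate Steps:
Z = 4 (Z = -2 + 6 = 4)
(Z + (3 - 4)*2)*(-3362) = (4 + (3 - 4)*2)*(-3362) = (4 - 1*2)*(-3362) = (4 - 2)*(-3362) = 2*(-3362) = -6724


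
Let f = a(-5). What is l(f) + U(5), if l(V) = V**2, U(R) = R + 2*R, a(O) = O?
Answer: 40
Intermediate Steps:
f = -5
U(R) = 3*R
l(f) + U(5) = (-5)**2 + 3*5 = 25 + 15 = 40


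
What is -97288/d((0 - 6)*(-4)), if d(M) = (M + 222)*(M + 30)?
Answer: -24322/3321 ≈ -7.3237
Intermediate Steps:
d(M) = (30 + M)*(222 + M) (d(M) = (222 + M)*(30 + M) = (30 + M)*(222 + M))
-97288/d((0 - 6)*(-4)) = -97288/(6660 + ((0 - 6)*(-4))² + 252*((0 - 6)*(-4))) = -97288/(6660 + (-6*(-4))² + 252*(-6*(-4))) = -97288/(6660 + 24² + 252*24) = -97288/(6660 + 576 + 6048) = -97288/13284 = -97288*1/13284 = -24322/3321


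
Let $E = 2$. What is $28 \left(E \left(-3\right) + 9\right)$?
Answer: $84$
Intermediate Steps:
$28 \left(E \left(-3\right) + 9\right) = 28 \left(2 \left(-3\right) + 9\right) = 28 \left(-6 + 9\right) = 28 \cdot 3 = 84$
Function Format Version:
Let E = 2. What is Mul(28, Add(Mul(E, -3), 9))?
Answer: 84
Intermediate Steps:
Mul(28, Add(Mul(E, -3), 9)) = Mul(28, Add(Mul(2, -3), 9)) = Mul(28, Add(-6, 9)) = Mul(28, 3) = 84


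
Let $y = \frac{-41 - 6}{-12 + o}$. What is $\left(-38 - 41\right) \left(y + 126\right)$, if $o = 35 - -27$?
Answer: $- \frac{493987}{50} \approx -9879.7$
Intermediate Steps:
$o = 62$ ($o = 35 + 27 = 62$)
$y = - \frac{47}{50}$ ($y = \frac{-41 - 6}{-12 + 62} = - \frac{47}{50} \approx -0.94$)
$\left(-38 - 41\right) \left(y + 126\right) = \left(-38 - 41\right) \left(- \frac{47}{50} + 126\right) = \left(-38 - 41\right) \frac{6253}{50} = \left(-79\right) \frac{6253}{50} = - \frac{493987}{50}$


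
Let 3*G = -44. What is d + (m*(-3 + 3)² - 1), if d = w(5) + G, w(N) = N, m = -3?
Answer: -32/3 ≈ -10.667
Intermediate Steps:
G = -44/3 (G = (⅓)*(-44) = -44/3 ≈ -14.667)
d = -29/3 (d = 5 - 44/3 = -29/3 ≈ -9.6667)
d + (m*(-3 + 3)² - 1) = -29/3 + (-3*(-3 + 3)² - 1) = -29/3 + (-3*0² - 1) = -29/3 + (-3*0 - 1) = -29/3 + (0 - 1) = -29/3 - 1 = -32/3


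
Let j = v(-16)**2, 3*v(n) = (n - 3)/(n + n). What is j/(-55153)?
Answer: -361/508290048 ≈ -7.1022e-7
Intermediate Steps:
v(n) = (-3 + n)/(6*n) (v(n) = ((n - 3)/(n + n))/3 = ((-3 + n)/((2*n)))/3 = ((-3 + n)*(1/(2*n)))/3 = ((-3 + n)/(2*n))/3 = (-3 + n)/(6*n))
j = 361/9216 (j = ((1/6)*(-3 - 16)/(-16))**2 = ((1/6)*(-1/16)*(-19))**2 = (19/96)**2 = 361/9216 ≈ 0.039171)
j/(-55153) = (361/9216)/(-55153) = (361/9216)*(-1/55153) = -361/508290048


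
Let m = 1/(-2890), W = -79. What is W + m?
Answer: -228311/2890 ≈ -79.000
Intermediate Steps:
m = -1/2890 ≈ -0.00034602
W + m = -79 - 1/2890 = -228311/2890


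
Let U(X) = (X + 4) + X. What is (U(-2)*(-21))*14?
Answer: 0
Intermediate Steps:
U(X) = 4 + 2*X (U(X) = (4 + X) + X = 4 + 2*X)
(U(-2)*(-21))*14 = ((4 + 2*(-2))*(-21))*14 = ((4 - 4)*(-21))*14 = (0*(-21))*14 = 0*14 = 0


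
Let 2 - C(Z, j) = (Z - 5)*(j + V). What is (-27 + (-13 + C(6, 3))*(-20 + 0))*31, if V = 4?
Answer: 10323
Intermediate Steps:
C(Z, j) = 2 - (-5 + Z)*(4 + j) (C(Z, j) = 2 - (Z - 5)*(j + 4) = 2 - (-5 + Z)*(4 + j))
(-27 + (-13 + C(6, 3))*(-20 + 0))*31 = (-27 + (-13 + (22 - 4*6 + 5*3 - 1*6*3))*(-20 + 0))*31 = (-27 + (-13 + (22 - 24 + 15 - 18))*(-20))*31 = (-27 + (-13 - 5)*(-20))*31 = (-27 - 18*(-20))*31 = (-27 + 360)*31 = 333*31 = 10323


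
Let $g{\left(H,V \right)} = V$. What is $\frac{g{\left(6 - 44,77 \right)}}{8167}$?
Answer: $\frac{77}{8167} \approx 0.0094282$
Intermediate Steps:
$\frac{g{\left(6 - 44,77 \right)}}{8167} = \frac{77}{8167}$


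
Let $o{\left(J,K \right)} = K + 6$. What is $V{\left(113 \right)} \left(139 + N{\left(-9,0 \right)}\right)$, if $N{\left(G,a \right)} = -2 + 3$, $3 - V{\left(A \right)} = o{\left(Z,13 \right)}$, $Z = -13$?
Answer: $-2240$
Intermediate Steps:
$o{\left(J,K \right)} = 6 + K$
$V{\left(A \right)} = -16$ ($V{\left(A \right)} = 3 - \left(6 + 13\right) = 3 - 19 = -16$)
$N{\left(G,a \right)} = 1$
$V{\left(113 \right)} \left(139 + N{\left(-9,0 \right)}\right) = - 16 \left(139 + 1\right) = \left(-16\right) 140 = -2240$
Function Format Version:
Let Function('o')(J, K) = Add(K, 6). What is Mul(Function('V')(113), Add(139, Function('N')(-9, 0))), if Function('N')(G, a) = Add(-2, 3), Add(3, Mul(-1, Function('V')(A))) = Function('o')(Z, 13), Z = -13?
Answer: -2240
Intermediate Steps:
Function('o')(J, K) = Add(6, K)
Function('V')(A) = -16 (Function('V')(A) = Add(3, Mul(-1, Add(6, 13))) = Add(3, Mul(-1, 19)) = Add(3, -19) = -16)
Function('N')(G, a) = 1
Mul(Function('V')(113), Add(139, Function('N')(-9, 0))) = Mul(-16, Add(139, 1)) = Mul(-16, 140) = -2240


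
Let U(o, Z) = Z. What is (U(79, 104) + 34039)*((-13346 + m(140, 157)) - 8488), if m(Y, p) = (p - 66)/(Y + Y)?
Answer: -29818686621/40 ≈ -7.4547e+8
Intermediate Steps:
m(Y, p) = (-66 + p)/(2*Y) (m(Y, p) = (-66 + p)/((2*Y)) = (-66 + p)*(1/(2*Y)) = (-66 + p)/(2*Y))
(U(79, 104) + 34039)*((-13346 + m(140, 157)) - 8488) = (104 + 34039)*((-13346 + (1/2)*(-66 + 157)/140) - 8488) = 34143*((-13346 + (1/2)*(1/140)*91) - 8488) = 34143*((-13346 + 13/40) - 8488) = 34143*(-533827/40 - 8488) = 34143*(-873347/40) = -29818686621/40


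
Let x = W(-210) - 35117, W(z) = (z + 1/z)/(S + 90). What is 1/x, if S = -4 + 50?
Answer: -28560/1002985621 ≈ -2.8475e-5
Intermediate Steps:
S = 46
W(z) = z/136 + 1/(136*z) (W(z) = (z + 1/z)/(46 + 90) = (z + 1/z)/136 = (z + 1/z)*(1/136) = z/136 + 1/(136*z))
x = -1002985621/28560 (x = (1/136)*(1 + (-210)²)/(-210) - 35117 = (1/136)*(-1/210)*(1 + 44100) - 35117 = (1/136)*(-1/210)*44101 - 35117 = -44101/28560 - 35117 = -1002985621/28560 ≈ -35119.)
1/x = 1/(-1002985621/28560) = -28560/1002985621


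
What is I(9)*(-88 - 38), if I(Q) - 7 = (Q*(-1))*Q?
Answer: 9324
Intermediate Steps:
I(Q) = 7 - Q² (I(Q) = 7 + (Q*(-1))*Q = 7 + (-Q)*Q = 7 - Q²)
I(9)*(-88 - 38) = (7 - 1*9²)*(-88 - 38) = (7 - 1*81)*(-126) = (7 - 81)*(-126) = -74*(-126) = 9324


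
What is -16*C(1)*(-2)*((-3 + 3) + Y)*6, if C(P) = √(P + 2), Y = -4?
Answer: -768*√3 ≈ -1330.2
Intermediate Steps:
C(P) = √(2 + P)
-16*C(1)*(-2)*((-3 + 3) + Y)*6 = -16*√(2 + 1)*(-2)*((-3 + 3) - 4)*6 = -16*√3*(-2)*(0 - 4)*6 = -16*(-2*√3)*(-4)*6 = -128*√3*6 = -768*√3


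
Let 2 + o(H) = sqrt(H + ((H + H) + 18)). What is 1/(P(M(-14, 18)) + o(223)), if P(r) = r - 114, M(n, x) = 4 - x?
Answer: -130/16213 - sqrt(687)/16213 ≈ -0.0096349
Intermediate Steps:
o(H) = -2 + sqrt(18 + 3*H) (o(H) = -2 + sqrt(H + ((H + H) + 18)) = -2 + sqrt(H + (2*H + 18)) = -2 + sqrt(H + (18 + 2*H)) = -2 + sqrt(18 + 3*H))
P(r) = -114 + r
1/(P(M(-14, 18)) + o(223)) = 1/((-114 + (4 - 1*18)) + (-2 + sqrt(18 + 3*223))) = 1/((-114 + (4 - 18)) + (-2 + sqrt(18 + 669))) = 1/((-114 - 14) + (-2 + sqrt(687))) = 1/(-128 + (-2 + sqrt(687))) = 1/(-130 + sqrt(687))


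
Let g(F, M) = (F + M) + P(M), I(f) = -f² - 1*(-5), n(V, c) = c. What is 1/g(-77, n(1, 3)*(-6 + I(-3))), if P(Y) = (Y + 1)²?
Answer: 1/734 ≈ 0.0013624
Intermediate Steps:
P(Y) = (1 + Y)²
I(f) = 5 - f² (I(f) = -f² + 5 = 5 - f²)
g(F, M) = F + M + (1 + M)² (g(F, M) = (F + M) + (1 + M)² = F + M + (1 + M)²)
1/g(-77, n(1, 3)*(-6 + I(-3))) = 1/(-77 + 3*(-6 + (5 - 1*(-3)²)) + (1 + 3*(-6 + (5 - 1*(-3)²)))²) = 1/(-77 + 3*(-6 + (5 - 1*9)) + (1 + 3*(-6 + (5 - 1*9)))²) = 1/(-77 + 3*(-6 + (5 - 9)) + (1 + 3*(-6 + (5 - 9)))²) = 1/(-77 + 3*(-6 - 4) + (1 + 3*(-6 - 4))²) = 1/(-77 + 3*(-10) + (1 + 3*(-10))²) = 1/(-77 - 30 + (1 - 30)²) = 1/(-77 - 30 + (-29)²) = 1/(-77 - 30 + 841) = 1/734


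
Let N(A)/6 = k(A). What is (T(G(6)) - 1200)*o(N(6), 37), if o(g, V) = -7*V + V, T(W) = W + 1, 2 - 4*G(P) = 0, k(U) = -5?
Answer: 266067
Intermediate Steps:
G(P) = ½ (G(P) = ½ - ¼*0 = ½ + 0 = ½)
N(A) = -30 (N(A) = 6*(-5) = -30)
T(W) = 1 + W
o(g, V) = -6*V
(T(G(6)) - 1200)*o(N(6), 37) = ((1 + ½) - 1200)*(-6*37) = (3/2 - 1200)*(-222) = -2397/2*(-222) = 266067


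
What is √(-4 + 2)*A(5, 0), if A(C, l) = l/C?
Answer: 0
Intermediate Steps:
√(-4 + 2)*A(5, 0) = √(-4 + 2)*(0/5) = √(-2)*(0*(⅕)) = (I*√2)*0 = 0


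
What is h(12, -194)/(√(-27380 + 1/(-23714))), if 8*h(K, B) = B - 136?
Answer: 165*I*√15397246958194/2597157284 ≈ 0.24929*I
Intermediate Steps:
h(K, B) = -17 + B/8 (h(K, B) = (B - 136)/8 = (-136 + B)/8 = -17 + B/8)
h(12, -194)/(√(-27380 + 1/(-23714))) = (-17 + (⅛)*(-194))/(√(-27380 + 1/(-23714))) = (-17 - 97/4)/(√(-27380 - 1/23714)) = -165*(-I*√15397246958194/649289321)/4 = -(-165)*I*√15397246958194/2597157284 = 165*I*√15397246958194/2597157284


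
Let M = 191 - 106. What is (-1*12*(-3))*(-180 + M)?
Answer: -3420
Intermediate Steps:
M = 85
(-1*12*(-3))*(-180 + M) = (-1*12*(-3))*(-180 + 85) = -12*(-3)*(-95) = 36*(-95) = -3420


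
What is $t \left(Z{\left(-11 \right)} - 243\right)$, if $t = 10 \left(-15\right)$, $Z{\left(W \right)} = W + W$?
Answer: $39750$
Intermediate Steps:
$Z{\left(W \right)} = 2 W$
$t = -150$
$t \left(Z{\left(-11 \right)} - 243\right) = - 150 \left(2 \left(-11\right) - 243\right) = - 150 \left(-22 - 243\right) = \left(-150\right) \left(-265\right) = 39750$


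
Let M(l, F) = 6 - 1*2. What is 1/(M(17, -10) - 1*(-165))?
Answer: 1/169 ≈ 0.0059172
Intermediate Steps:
M(l, F) = 4 (M(l, F) = 6 - 2 = 4)
1/(M(17, -10) - 1*(-165)) = 1/(4 - 1*(-165)) = 1/(4 + 165) = 1/169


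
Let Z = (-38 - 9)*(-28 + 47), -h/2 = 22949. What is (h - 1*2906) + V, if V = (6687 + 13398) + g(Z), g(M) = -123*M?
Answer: 81120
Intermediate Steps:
h = -45898 (h = -2*22949 = -45898)
Z = -893 (Z = -47*19 = -893)
V = 129924 (V = (6687 + 13398) - 123*(-893) = 20085 + 109839 = 129924)
(h - 1*2906) + V = (-45898 - 1*2906) + 129924 = (-45898 - 2906) + 129924 = -48804 + 129924 = 81120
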